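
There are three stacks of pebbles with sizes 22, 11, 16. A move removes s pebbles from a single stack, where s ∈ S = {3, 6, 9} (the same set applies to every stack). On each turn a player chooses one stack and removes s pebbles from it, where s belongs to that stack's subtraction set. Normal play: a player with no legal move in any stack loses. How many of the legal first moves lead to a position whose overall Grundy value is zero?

3

All stacks use S = {3, 6, 9}:
G(0) = 0
G(1) = mex{} = 0
G(2) = mex{} = 0
G(3) = mex{0} = 1
G(4) = mex{0} = 1
G(5) = mex{0} = 1
G(6) = mex{1,0} = 2
G(7) = mex{1,0} = 2
G(8) = mex{1,0} = 2
G(9) = mex{2,1,0} = 3
G(10) = mex{2,1,0} = 3
G(11) = mex{2,1,0} = 3
G(12) = mex{3,2,1} = 0
G(13) = mex{3,2,1} = 0
G(14) = mex{3,2,1} = 0
G(15) = mex{0,3,2} = 1
G(16) = mex{0,3,2} = 1
G(17) = mex{0,3,2} = 1
G(18) = mex{1,0,3} = 2
G(19) = mex{1,0,3} = 2
G(20) = mex{1,0,3} = 2
G(21) = mex{2,1,0} = 3
G(22) = mex{2,1,0} = 3
Stack A: G(22) = 3.
Stack B: G(11) = 3.
Stack C: G(16) = 1.
Combined Grundy value = 3 ⊕ 3 ⊕ 1 = 1.
A winning move leaves total XOR = 0, i.e. changes one component's Grundy value g to g ⊕ X where X is the current total.
Stack A: need g' = 3⊕1 = 2. Options: 22−3→G=2, 22−6→G=1, 22−9→G=0. Hits: 1.
Stack B: need g' = 3⊕1 = 2. Options: 11−3→G=2, 11−6→G=1, 11−9→G=0. Hits: 1.
Stack C: need g' = 1⊕1 = 0. Options: 16−3→G=0, 16−6→G=3, 16−9→G=2. Hits: 1.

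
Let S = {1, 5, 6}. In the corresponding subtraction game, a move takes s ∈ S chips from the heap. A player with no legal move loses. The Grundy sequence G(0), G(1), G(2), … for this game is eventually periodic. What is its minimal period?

G(0) = 0
G(1) = mex{0} = 1
G(2) = mex{1} = 0
G(3) = mex{0} = 1
G(4) = mex{1} = 0
G(5) = mex{0,0} = 1
G(6) = mex{1,1,0} = 2
G(7) = mex{2,0,1} = 3
G(8) = mex{3,1,0} = 2
G(9) = mex{2,0,1} = 3
G(10) = mex{3,1,0} = 2
G(11) = mex{2,2,1} = 0
G(12) = mex{0,3,2} = 1
G(13) = mex{1,2,3} = 0
G(14) = mex{0,3,2} = 1
G(15) = mex{1,2,3} = 0
G(16) = mex{0,0,2} = 1
G(17) = mex{1,1,0} = 2
G(18) = mex{2,0,1} = 3
G(19) = mex{3,1,0} = 2
G(20) = mex{2,0,1} = 3
G(21) = mex{3,1,0} = 2
G(22) = mex{2,2,1} = 0
G(23) = mex{0,3,2} = 1
G(n+11) = G(n) holds for n = 0,…,5 (a full window of length max(S) = 6), so the sequence is purely periodic with period 11.

11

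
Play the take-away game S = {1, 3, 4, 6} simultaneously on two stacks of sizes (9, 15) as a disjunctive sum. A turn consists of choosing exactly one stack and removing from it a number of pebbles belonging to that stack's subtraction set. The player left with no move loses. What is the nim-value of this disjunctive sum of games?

1

All stacks use S = {1, 3, 4, 6}:
n :  0  1  2  3  4  5  6  7  8  9 10 11 12 13 14 15
G :  0  1  0  1  2  3  2  0  1  0  1  2  3  2  0  1
Stack A: G(9) = 0.
Stack B: G(15) = 1.
Combined Grundy value = 0 ⊕ 1 = 1.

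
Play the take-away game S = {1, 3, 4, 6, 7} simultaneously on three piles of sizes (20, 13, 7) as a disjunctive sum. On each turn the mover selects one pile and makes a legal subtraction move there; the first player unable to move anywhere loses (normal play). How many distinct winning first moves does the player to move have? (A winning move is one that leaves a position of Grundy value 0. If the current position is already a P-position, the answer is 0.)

5

All piles use S = {1, 3, 4, 6, 7}:
G(0) = 0
G(1) = mex{0} = 1
G(2) = mex{1} = 0
G(3) = mex{0,0} = 1
G(4) = mex{1,1,0} = 2
G(5) = mex{2,0,1} = 3
G(6) = mex{3,1,0,0} = 2
G(7) = mex{2,2,1,1,0} = 3
G(8) = mex{3,3,2,0,1} = 4
G(9) = mex{4,2,3,1,0} = 5
G(10) = mex{5,3,2,2,1} = 0
G(11) = mex{0,4,3,3,2} = 1
G(12) = mex{1,5,4,2,3} = 0
G(13) = mex{0,0,5,3,2} = 1
G(14) = mex{1,1,0,4,3} = 2
G(15) = mex{2,0,1,5,4} = 3
G(16) = mex{3,1,0,0,5} = 2
G(17) = mex{2,2,1,1,0} = 3
G(18) = mex{3,3,2,0,1} = 4
G(19) = mex{4,2,3,1,0} = 5
G(20) = mex{5,3,2,2,1} = 0
Pile A: G(20) = 0.
Pile B: G(13) = 1.
Pile C: G(7) = 3.
Combined Grundy value = 0 ⊕ 1 ⊕ 3 = 2.
A winning move leaves total XOR = 0, i.e. changes one component's Grundy value g to g ⊕ X where X is the current total.
Pile A: need g' = 0⊕2 = 2. Options: 20−1→G=5, 20−3→G=3, 20−4→G=2, 20−6→G=2, 20−7→G=1. Hits: 2.
Pile B: need g' = 1⊕2 = 3. Options: 13−1→G=0, 13−3→G=0, 13−4→G=5, 13−6→G=3, 13−7→G=2. Hits: 1.
Pile C: need g' = 3⊕2 = 1. Options: 7−1→G=2, 7−3→G=2, 7−4→G=1, 7−6→G=1, 7−7→G=0. Hits: 2.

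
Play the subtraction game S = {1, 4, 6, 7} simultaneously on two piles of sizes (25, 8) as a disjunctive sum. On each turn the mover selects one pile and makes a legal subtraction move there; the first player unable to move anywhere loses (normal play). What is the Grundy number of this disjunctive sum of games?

All piles use S = {1, 4, 6, 7}:
G(0) = 0
G(1) = mex{0} = 1
G(2) = mex{1} = 0
G(3) = mex{0} = 1
G(4) = mex{1,0} = 2
G(5) = mex{2,1} = 0
G(6) = mex{0,0,0} = 1
G(7) = mex{1,1,1,0} = 2
G(8) = mex{2,2,0,1} = 3
G(9) = mex{3,0,1,0} = 2
G(10) = mex{2,1,2,1} = 0
G(11) = mex{0,2,0,2} = 1
G(12) = mex{1,3,1,0} = 2
G(13) = mex{2,2,2,1} = 0
G(14) = mex{0,0,3,2} = 1
G(15) = mex{1,1,2,3} = 0
G(16) = mex{0,2,0,2} = 1
G(17) = mex{1,0,1,0} = 2
G(18) = mex{2,1,2,1} = 0
G(19) = mex{0,0,0,2} = 1
G(20) = mex{1,1,1,0} = 2
G(21) = mex{2,2,0,1} = 3
G(22) = mex{3,0,1,0} = 2
G(23) = mex{2,1,2,1} = 0
G(24) = mex{0,2,0,2} = 1
G(25) = mex{1,3,1,0} = 2
Pile A: G(25) = 2.
Pile B: G(8) = 3.
Combined Grundy value = 2 ⊕ 3 = 1.

1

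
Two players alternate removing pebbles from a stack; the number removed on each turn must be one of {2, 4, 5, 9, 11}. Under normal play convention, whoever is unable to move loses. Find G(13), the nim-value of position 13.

3

n :  0  1  2  3  4  5  6  7  8  9 10 11 12 13
G :  0  0  1  1  2  2  3  0  0  1  1  2  2  3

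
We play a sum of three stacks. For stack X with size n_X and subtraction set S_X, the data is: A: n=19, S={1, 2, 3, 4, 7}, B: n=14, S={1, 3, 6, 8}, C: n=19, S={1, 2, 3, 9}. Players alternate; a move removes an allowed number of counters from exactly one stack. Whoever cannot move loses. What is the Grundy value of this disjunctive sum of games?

Stack A, S = {1, 2, 3, 4, 7}:
n :  0  1  2  3  4  5  6  7  8  9 10 11 12 13 14 15 16 17 18 19
G :  0  1  2  3  4  0  1  2  3  4  0  1  2  3  4  0  1  2  3  4
G_A(19) = 4.
Stack B, S = {1, 3, 6, 8}:
n :  0  1  2  3  4  5  6  7  8  9 10 11 12 13 14
G :  0  1  0  1  0  1  2  3  2  0  1  0  1  0  1
G_B(14) = 1.
Stack C, S = {1, 2, 3, 9}:
G(0) = 0
G(1) = mex{0} = 1
G(2) = mex{1,0} = 2
G(3) = mex{2,1,0} = 3
G(4) = mex{3,2,1} = 0
G(5) = mex{0,3,2} = 1
G(6) = mex{1,0,3} = 2
G(7) = mex{2,1,0} = 3
G(8) = mex{3,2,1} = 0
G(9) = mex{0,3,2,0} = 1
G(10) = mex{1,0,3,1} = 2
G(11) = mex{2,1,0,2} = 3
G(12) = mex{3,2,1,3} = 0
G(13) = mex{0,3,2,0} = 1
G(14) = mex{1,0,3,1} = 2
G(15) = mex{2,1,0,2} = 3
G(16) = mex{3,2,1,3} = 0
G(17) = mex{0,3,2,0} = 1
G(18) = mex{1,0,3,1} = 2
G(19) = mex{2,1,0,2} = 3
G_C(19) = 3.
Combined Grundy value = 4 ⊕ 1 ⊕ 3 = 6.

6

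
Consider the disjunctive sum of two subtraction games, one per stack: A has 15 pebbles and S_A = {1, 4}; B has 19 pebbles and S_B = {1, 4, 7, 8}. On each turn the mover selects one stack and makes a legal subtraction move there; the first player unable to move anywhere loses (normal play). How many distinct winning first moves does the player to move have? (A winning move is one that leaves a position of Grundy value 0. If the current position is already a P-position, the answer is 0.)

1

Stack A, S = {1, 4}:
n :  0  1  2  3  4  5  6  7  8  9 10 11 12 13 14 15
G :  0  1  0  1  2  0  1  0  1  2  0  1  0  1  2  0
G_A(15) = 0.
Stack B, S = {1, 4, 7, 8}:
n :  0  1  2  3  4  5  6  7  8  9 10 11 12 13 14 15 16 17 18 19
G :  0  1  0  1  2  0  1  2  3  2  3  0  1  3  0  1  0  1  2  3
G_B(19) = 3.
Combined Grundy value = 0 ⊕ 3 = 3.
A winning move leaves total XOR = 0, i.e. changes one component's Grundy value g to g ⊕ X where X is the current total.
Stack A: need g' = 0⊕3 = 3. Options: 15−1→G=2, 15−4→G=1. Hits: 0.
Stack B: need g' = 3⊕3 = 0. Options: 19−1→G=2, 19−4→G=1, 19−7→G=1, 19−8→G=0. Hits: 1.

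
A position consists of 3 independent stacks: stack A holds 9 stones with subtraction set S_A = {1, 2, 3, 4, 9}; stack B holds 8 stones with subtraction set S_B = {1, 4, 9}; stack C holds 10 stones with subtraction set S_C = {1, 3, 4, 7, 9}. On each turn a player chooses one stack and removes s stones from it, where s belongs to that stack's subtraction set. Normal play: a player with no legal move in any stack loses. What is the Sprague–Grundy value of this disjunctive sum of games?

5

Stack A, S = {1, 2, 3, 4, 9}:
n : 0 1 2 3 4 5 6 7 8 9
G : 0 1 2 3 4 0 1 2 3 4
G_A(9) = 4.
Stack B, S = {1, 4, 9}:
G(0) = 0
G(1) = mex{0} = 1
G(2) = mex{1} = 0
G(3) = mex{0} = 1
G(4) = mex{1,0} = 2
G(5) = mex{2,1} = 0
G(6) = mex{0,0} = 1
G(7) = mex{1,1} = 0
G(8) = mex{0,2} = 1
G_B(8) = 1.
Stack C, S = {1, 3, 4, 7, 9}:
n :  0  1  2  3  4  5  6  7  8  9 10
G :  0  1  0  1  2  3  2  3  0  1  0
G_C(10) = 0.
Combined Grundy value = 4 ⊕ 1 ⊕ 0 = 5.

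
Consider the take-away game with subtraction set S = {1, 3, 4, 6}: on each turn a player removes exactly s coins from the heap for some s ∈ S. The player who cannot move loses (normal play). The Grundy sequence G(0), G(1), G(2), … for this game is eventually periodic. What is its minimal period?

n :  0  1  2  3  4  5  6  7  8  9 10 11 12 13 14 15
G :  0  1  0  1  2  3  2  0  1  0  1  2  3  2  0  1
G(n+7) = G(n) holds for n = 0,…,5 (a full window of length max(S) = 6), so the sequence is purely periodic with period 7.

7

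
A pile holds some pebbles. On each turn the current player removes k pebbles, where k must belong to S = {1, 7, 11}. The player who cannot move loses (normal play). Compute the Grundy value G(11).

G(0) = 0
G(1) = mex{0} = 1
G(2) = mex{1} = 0
G(3) = mex{0} = 1
G(4) = mex{1} = 0
G(5) = mex{0} = 1
G(6) = mex{1} = 0
G(7) = mex{0,0} = 1
G(8) = mex{1,1} = 0
G(9) = mex{0,0} = 1
G(10) = mex{1,1} = 0
G(11) = mex{0,0,0} = 1

1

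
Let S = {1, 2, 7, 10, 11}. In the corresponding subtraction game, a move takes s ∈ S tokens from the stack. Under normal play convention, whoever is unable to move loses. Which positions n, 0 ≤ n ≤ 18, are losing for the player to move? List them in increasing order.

n :  0  1  2  3  4  5  6  7  8  9 10 11 12 13 14 15 16 17 18
G :  0  1  2  0  1  2  0  1  2  0  1  2  0  1  2  0  1  2  0
P-positions are exactly the n with G(n) = 0.

0, 3, 6, 9, 12, 15, 18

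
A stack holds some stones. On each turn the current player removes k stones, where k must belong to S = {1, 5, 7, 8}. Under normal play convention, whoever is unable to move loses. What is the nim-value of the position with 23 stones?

n :  0  1  2  3  4  5  6  7  8  9 10 11 12 13 14 15 16 17 18 19 20 21 22 23
G :  0  1  0  1  0  1  0  1  2  3  2  3  2  3  2  0  1  0  1  0  1  0  1  2

2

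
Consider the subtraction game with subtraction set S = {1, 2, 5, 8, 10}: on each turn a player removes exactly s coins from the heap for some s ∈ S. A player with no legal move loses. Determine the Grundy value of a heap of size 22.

n :  0  1  2  3  4  5  6  7  8  9 10 11 12 13 14 15 16 17 18 19 20 21 22
G :  0  1  2  0  1  2  0  1  2  0  1  2  0  1  2  0  1  2  0  1  2  0  1

1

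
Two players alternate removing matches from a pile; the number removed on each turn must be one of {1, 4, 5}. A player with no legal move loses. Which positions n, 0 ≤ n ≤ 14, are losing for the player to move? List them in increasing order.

n :  0  1  2  3  4  5  6  7  8  9 10 11 12 13 14
G :  0  1  0  1  2  3  2  3  0  1  0  1  2  3  2
P-positions are exactly the n with G(n) = 0.

0, 2, 8, 10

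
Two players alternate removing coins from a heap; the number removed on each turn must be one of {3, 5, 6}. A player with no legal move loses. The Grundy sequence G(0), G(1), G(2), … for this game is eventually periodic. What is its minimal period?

9

G(0) = 0
G(1) = mex{} = 0
G(2) = mex{} = 0
G(3) = mex{0} = 1
G(4) = mex{0} = 1
G(5) = mex{0,0} = 1
G(6) = mex{1,0,0} = 2
G(7) = mex{1,0,0} = 2
G(8) = mex{1,1,0} = 2
G(9) = mex{2,1,1} = 0
G(10) = mex{2,1,1} = 0
G(11) = mex{2,2,1} = 0
G(12) = mex{0,2,2} = 1
G(13) = mex{0,2,2} = 1
G(14) = mex{0,0,2} = 1
G(15) = mex{1,0,0} = 2
G(16) = mex{1,0,0} = 2
G(17) = mex{1,1,0} = 2
G(18) = mex{2,1,1} = 0
G(19) = mex{2,1,1} = 0
G(n+9) = G(n) holds for n = 0,…,5 (a full window of length max(S) = 6), so the sequence is purely periodic with period 9.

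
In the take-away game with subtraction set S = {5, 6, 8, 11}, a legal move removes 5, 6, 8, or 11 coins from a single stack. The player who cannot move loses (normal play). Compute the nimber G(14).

2

G(0) = 0
G(1) = mex{} = 0
G(2) = mex{} = 0
G(3) = mex{} = 0
G(4) = mex{} = 0
G(5) = mex{0} = 1
G(6) = mex{0,0} = 1
G(7) = mex{0,0} = 1
G(8) = mex{0,0,0} = 1
G(9) = mex{0,0,0} = 1
G(10) = mex{1,0,0} = 2
G(11) = mex{1,1,0,0} = 2
G(12) = mex{1,1,0,0} = 2
G(13) = mex{1,1,1,0} = 2
G(14) = mex{1,1,1,0} = 2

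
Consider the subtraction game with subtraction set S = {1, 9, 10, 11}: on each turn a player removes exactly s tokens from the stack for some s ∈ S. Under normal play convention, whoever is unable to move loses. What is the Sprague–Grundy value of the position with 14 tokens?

G(0) = 0
G(1) = mex{0} = 1
G(2) = mex{1} = 0
G(3) = mex{0} = 1
G(4) = mex{1} = 0
G(5) = mex{0} = 1
G(6) = mex{1} = 0
G(7) = mex{0} = 1
G(8) = mex{1} = 0
G(9) = mex{0,0} = 1
G(10) = mex{1,1,0} = 2
G(11) = mex{2,0,1,0} = 3
G(12) = mex{3,1,0,1} = 2
G(13) = mex{2,0,1,0} = 3
G(14) = mex{3,1,0,1} = 2

2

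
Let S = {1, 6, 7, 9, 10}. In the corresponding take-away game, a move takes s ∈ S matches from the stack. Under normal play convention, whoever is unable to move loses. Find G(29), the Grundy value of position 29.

n :  0  1  2  3  4  5  6  7  8  9 10 11 12 13 14 15 16 17 18 19 20 21 22 23 24 25 26 27 28 29
G :  0  1  0  1  0  1  2  3  2  3  2  3  4  5  4  0  1  0  1  0  1  2  3  2  3  2  3  4  5  4

4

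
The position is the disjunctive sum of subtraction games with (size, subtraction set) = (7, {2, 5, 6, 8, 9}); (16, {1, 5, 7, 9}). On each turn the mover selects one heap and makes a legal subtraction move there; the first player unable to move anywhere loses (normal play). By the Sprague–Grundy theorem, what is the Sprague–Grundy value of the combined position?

3

Heap A, S = {2, 5, 6, 8, 9}:
G(0) = 0
G(1) = mex{} = 0
G(2) = mex{0} = 1
G(3) = mex{0} = 1
G(4) = mex{1} = 0
G(5) = mex{1,0} = 2
G(6) = mex{0,0,0} = 1
G(7) = mex{2,1,0} = 3
G_A(7) = 3.
Heap B, S = {1, 5, 7, 9}:
G(0) = 0
G(1) = mex{0} = 1
G(2) = mex{1} = 0
G(3) = mex{0} = 1
G(4) = mex{1} = 0
G(5) = mex{0,0} = 1
G(6) = mex{1,1} = 0
G(7) = mex{0,0,0} = 1
G(8) = mex{1,1,1} = 0
G(9) = mex{0,0,0,0} = 1
G(10) = mex{1,1,1,1} = 0
G(11) = mex{0,0,0,0} = 1
G(12) = mex{1,1,1,1} = 0
G(13) = mex{0,0,0,0} = 1
G(14) = mex{1,1,1,1} = 0
G(15) = mex{0,0,0,0} = 1
G(16) = mex{1,1,1,1} = 0
G_B(16) = 0.
Combined Grundy value = 3 ⊕ 0 = 3.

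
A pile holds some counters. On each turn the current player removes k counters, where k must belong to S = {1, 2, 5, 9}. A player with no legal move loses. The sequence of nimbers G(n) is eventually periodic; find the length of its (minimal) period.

n :  0  1  2  3  4  5  6  7  8  9 10 11 12 13 14 15 16 17 18 19 20 21
G :  0  1  2  0  1  2  0  1  2  3  0  1  2  0  1  2  0  1  2  3  0  1
G(n+10) = G(n) holds for n = 0,…,8 (a full window of length max(S) = 9), so the sequence is purely periodic with period 10.

10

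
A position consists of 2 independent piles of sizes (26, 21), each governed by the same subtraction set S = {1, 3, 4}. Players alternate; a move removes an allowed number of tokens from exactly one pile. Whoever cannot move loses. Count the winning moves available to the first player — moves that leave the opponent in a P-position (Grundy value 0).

1

All piles use S = {1, 3, 4}:
G(0) = 0
G(1) = mex{0} = 1
G(2) = mex{1} = 0
G(3) = mex{0,0} = 1
G(4) = mex{1,1,0} = 2
G(5) = mex{2,0,1} = 3
G(6) = mex{3,1,0} = 2
G(7) = mex{2,2,1} = 0
G(8) = mex{0,3,2} = 1
G(9) = mex{1,2,3} = 0
G(10) = mex{0,0,2} = 1
G(11) = mex{1,1,0} = 2
G(12) = mex{2,0,1} = 3
G(13) = mex{3,1,0} = 2
G(14) = mex{2,2,1} = 0
G(15) = mex{0,3,2} = 1
G(16) = mex{1,2,3} = 0
G(17) = mex{0,0,2} = 1
G(18) = mex{1,1,0} = 2
G(19) = mex{2,0,1} = 3
G(20) = mex{3,1,0} = 2
G(21) = mex{2,2,1} = 0
G(22) = mex{0,3,2} = 1
G(23) = mex{1,2,3} = 0
G(24) = mex{0,0,2} = 1
G(25) = mex{1,1,0} = 2
G(26) = mex{2,0,1} = 3
Pile A: G(26) = 3.
Pile B: G(21) = 0.
Combined Grundy value = 3 ⊕ 0 = 3.
A winning move leaves total XOR = 0, i.e. changes one component's Grundy value g to g ⊕ X where X is the current total.
Pile A: need g' = 3⊕3 = 0. Options: 26−1→G=2, 26−3→G=0, 26−4→G=1. Hits: 1.
Pile B: need g' = 0⊕3 = 3. Options: 21−1→G=2, 21−3→G=2, 21−4→G=1. Hits: 0.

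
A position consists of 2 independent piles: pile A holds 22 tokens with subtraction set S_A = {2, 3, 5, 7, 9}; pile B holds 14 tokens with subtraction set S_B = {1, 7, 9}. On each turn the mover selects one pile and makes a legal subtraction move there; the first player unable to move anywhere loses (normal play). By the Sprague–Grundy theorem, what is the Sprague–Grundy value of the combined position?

Pile A, S = {2, 3, 5, 7, 9}:
G(0) = 0
G(1) = mex{} = 0
G(2) = mex{0} = 1
G(3) = mex{0,0} = 1
G(4) = mex{1,0} = 2
G(5) = mex{1,1,0} = 2
G(6) = mex{2,1,0} = 3
G(7) = mex{2,2,1,0} = 3
G(8) = mex{3,2,1,0} = 4
G(9) = mex{3,3,2,1,0} = 4
G(10) = mex{4,3,2,1,0} = 5
G(11) = mex{4,4,3,2,1} = 0
G(12) = mex{5,4,3,2,1} = 0
G(13) = mex{0,5,4,3,2} = 1
G(14) = mex{0,0,4,3,2} = 1
G(15) = mex{1,0,5,4,3} = 2
G(16) = mex{1,1,0,4,3} = 2
G(17) = mex{2,1,0,5,4} = 3
G(18) = mex{2,2,1,0,4} = 3
G(19) = mex{3,2,1,0,5} = 4
G(20) = mex{3,3,2,1,0} = 4
G(21) = mex{4,3,2,1,0} = 5
G(22) = mex{4,4,3,2,1} = 0
G_A(22) = 0.
Pile B, S = {1, 7, 9}:
G(0) = 0
G(1) = mex{0} = 1
G(2) = mex{1} = 0
G(3) = mex{0} = 1
G(4) = mex{1} = 0
G(5) = mex{0} = 1
G(6) = mex{1} = 0
G(7) = mex{0,0} = 1
G(8) = mex{1,1} = 0
G(9) = mex{0,0,0} = 1
G(10) = mex{1,1,1} = 0
G(11) = mex{0,0,0} = 1
G(12) = mex{1,1,1} = 0
G(13) = mex{0,0,0} = 1
G(14) = mex{1,1,1} = 0
G_B(14) = 0.
Combined Grundy value = 0 ⊕ 0 = 0.

0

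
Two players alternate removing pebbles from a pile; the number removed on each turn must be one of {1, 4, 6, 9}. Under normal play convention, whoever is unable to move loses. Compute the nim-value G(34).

n :  0  1  2  3  4  5  6  7  8  9 10 11 12 13 14 15 16 17 18 19 20 21 22 23 24 25 26 27 28 29 30 31 32 33 34
G :  0  1  0  1  2  0  1  0  1  2  0  1  0  1  2  0  1  0  1  2  0  1  0  1  2  0  1  0  1  2  0  1  0  1  2

2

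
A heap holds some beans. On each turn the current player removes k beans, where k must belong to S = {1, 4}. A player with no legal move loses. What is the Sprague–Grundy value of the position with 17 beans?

n :  0  1  2  3  4  5  6  7  8  9 10 11 12 13 14 15 16 17
G :  0  1  0  1  2  0  1  0  1  2  0  1  0  1  2  0  1  0

0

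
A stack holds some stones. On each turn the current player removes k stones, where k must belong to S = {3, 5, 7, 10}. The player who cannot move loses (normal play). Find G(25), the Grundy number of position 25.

n :  0  1  2  3  4  5  6  7  8  9 10 11 12 13 14 15 16 17 18 19 20 21 22 23 24 25
G :  0  0  0  1  1  1  2  2  2  3  3  3  4  0  0  0  1  1  1  2  2  2  3  3  3  4

4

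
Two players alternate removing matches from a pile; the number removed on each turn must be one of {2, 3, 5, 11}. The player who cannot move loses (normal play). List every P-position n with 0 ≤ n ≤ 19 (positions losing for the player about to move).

0, 1, 7, 8, 14, 15

G(0) = 0
G(1) = mex{} = 0
G(2) = mex{0} = 1
G(3) = mex{0,0} = 1
G(4) = mex{1,0} = 2
G(5) = mex{1,1,0} = 2
G(6) = mex{2,1,0} = 3
G(7) = mex{2,2,1} = 0
G(8) = mex{3,2,1} = 0
G(9) = mex{0,3,2} = 1
G(10) = mex{0,0,2} = 1
G(11) = mex{1,0,3,0} = 2
G(12) = mex{1,1,0,0} = 2
G(13) = mex{2,1,0,1} = 3
G(14) = mex{2,2,1,1} = 0
G(15) = mex{3,2,1,2} = 0
G(16) = mex{0,3,2,2} = 1
G(17) = mex{0,0,2,3} = 1
G(18) = mex{1,0,3,0} = 2
G(19) = mex{1,1,0,0} = 2
P-positions are exactly the n with G(n) = 0.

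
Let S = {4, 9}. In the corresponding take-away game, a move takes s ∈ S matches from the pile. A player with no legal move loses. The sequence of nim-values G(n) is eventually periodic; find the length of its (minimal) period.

n :  0  1  2  3  4  5  6  7  8  9 10 11 12 13 14 15 16 17 18 19 20 21 22 23 24 25 26 27
G :  0  0  0  0  1  1  1  1  0  2  2  2  1  0  0  0  0  1  1  1  1  0  2  2  2  1  0  0
G(n+13) = G(n) holds for n = 0,…,8 (a full window of length max(S) = 9), so the sequence is purely periodic with period 13.

13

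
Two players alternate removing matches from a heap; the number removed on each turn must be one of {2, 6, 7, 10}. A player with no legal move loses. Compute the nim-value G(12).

2

G(0) = 0
G(1) = mex{} = 0
G(2) = mex{0} = 1
G(3) = mex{0} = 1
G(4) = mex{1} = 0
G(5) = mex{1} = 0
G(6) = mex{0,0} = 1
G(7) = mex{0,0,0} = 1
G(8) = mex{1,1,0} = 2
G(9) = mex{1,1,1} = 0
G(10) = mex{2,0,1,0} = 3
G(11) = mex{0,0,0,0} = 1
G(12) = mex{3,1,0,1} = 2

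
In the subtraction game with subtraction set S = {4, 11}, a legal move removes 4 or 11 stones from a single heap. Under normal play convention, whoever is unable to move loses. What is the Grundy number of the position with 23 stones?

0

n :  0  1  2  3  4  5  6  7  8  9 10 11 12 13 14 15 16 17 18 19 20 21 22 23
G :  0  0  0  0  1  1  1  1  0  0  0  2  1  1  1  0  0  0  0  1  1  1  1  0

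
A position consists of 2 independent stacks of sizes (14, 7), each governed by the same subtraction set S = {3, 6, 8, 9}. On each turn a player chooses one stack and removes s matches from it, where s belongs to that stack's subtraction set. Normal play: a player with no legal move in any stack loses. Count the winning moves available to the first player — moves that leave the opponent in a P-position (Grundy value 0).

All stacks use S = {3, 6, 8, 9}:
G(0) = 0
G(1) = mex{} = 0
G(2) = mex{} = 0
G(3) = mex{0} = 1
G(4) = mex{0} = 1
G(5) = mex{0} = 1
G(6) = mex{1,0} = 2
G(7) = mex{1,0} = 2
G(8) = mex{1,0,0} = 2
G(9) = mex{2,1,0,0} = 3
G(10) = mex{2,1,0,0} = 3
G(11) = mex{2,1,1,0} = 3
G(12) = mex{3,2,1,1} = 0
G(13) = mex{3,2,1,1} = 0
G(14) = mex{3,2,2,1} = 0
Stack A: G(14) = 0.
Stack B: G(7) = 2.
Combined Grundy value = 0 ⊕ 2 = 2.
A winning move leaves total XOR = 0, i.e. changes one component's Grundy value g to g ⊕ X where X is the current total.
Stack A: need g' = 0⊕2 = 2. Options: 14−3→G=3, 14−6→G=2, 14−8→G=2, 14−9→G=1. Hits: 2.
Stack B: need g' = 2⊕2 = 0. Options: 7−3→G=1, 7−6→G=0. Hits: 1.

3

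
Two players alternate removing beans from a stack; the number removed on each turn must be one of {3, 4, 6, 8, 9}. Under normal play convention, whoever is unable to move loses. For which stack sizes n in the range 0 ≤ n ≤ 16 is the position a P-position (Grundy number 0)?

n :  0  1  2  3  4  5  6  7  8  9 10 11 12 13 14 15 16
G :  0  0  0  1  1  1  2  2  2  3  3  3  0  0  0  1  1
P-positions are exactly the n with G(n) = 0.

0, 1, 2, 12, 13, 14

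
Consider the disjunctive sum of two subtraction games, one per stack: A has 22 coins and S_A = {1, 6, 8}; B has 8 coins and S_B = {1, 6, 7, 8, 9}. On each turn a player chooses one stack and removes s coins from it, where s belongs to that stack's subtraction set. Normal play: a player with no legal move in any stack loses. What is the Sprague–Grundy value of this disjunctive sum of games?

Stack A, S = {1, 6, 8}:
G(0) = 0
G(1) = mex{0} = 1
G(2) = mex{1} = 0
G(3) = mex{0} = 1
G(4) = mex{1} = 0
G(5) = mex{0} = 1
G(6) = mex{1,0} = 2
G(7) = mex{2,1} = 0
G(8) = mex{0,0,0} = 1
G(9) = mex{1,1,1} = 0
G(10) = mex{0,0,0} = 1
G(11) = mex{1,1,1} = 0
G(12) = mex{0,2,0} = 1
G(13) = mex{1,0,1} = 2
G(14) = mex{2,1,2} = 0
G(15) = mex{0,0,0} = 1
G(16) = mex{1,1,1} = 0
G(17) = mex{0,0,0} = 1
G(18) = mex{1,1,1} = 0
G(19) = mex{0,2,0} = 1
G(20) = mex{1,0,1} = 2
G(21) = mex{2,1,2} = 0
G(22) = mex{0,0,0} = 1
G_A(22) = 1.
Stack B, S = {1, 6, 7, 8, 9}:
n : 0 1 2 3 4 5 6 7 8
G : 0 1 0 1 0 1 2 3 2
G_B(8) = 2.
Combined Grundy value = 1 ⊕ 2 = 3.

3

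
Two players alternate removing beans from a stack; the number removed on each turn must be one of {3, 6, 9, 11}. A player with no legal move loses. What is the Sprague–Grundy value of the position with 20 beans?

G(0) = 0
G(1) = mex{} = 0
G(2) = mex{} = 0
G(3) = mex{0} = 1
G(4) = mex{0} = 1
G(5) = mex{0} = 1
G(6) = mex{1,0} = 2
G(7) = mex{1,0} = 2
G(8) = mex{1,0} = 2
G(9) = mex{2,1,0} = 3
G(10) = mex{2,1,0} = 3
G(11) = mex{2,1,0,0} = 3
G(12) = mex{3,2,1,0} = 4
G(13) = mex{3,2,1,0} = 4
G(14) = mex{3,2,1,1} = 0
G(15) = mex{4,3,2,1} = 0
G(16) = mex{4,3,2,1} = 0
G(17) = mex{0,3,2,2} = 1
G(18) = mex{0,4,3,2} = 1
G(19) = mex{0,4,3,2} = 1
G(20) = mex{1,0,3,3} = 2

2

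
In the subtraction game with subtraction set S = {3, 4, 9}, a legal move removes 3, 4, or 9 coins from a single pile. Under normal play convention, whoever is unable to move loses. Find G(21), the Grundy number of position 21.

0

G(0) = 0
G(1) = mex{} = 0
G(2) = mex{} = 0
G(3) = mex{0} = 1
G(4) = mex{0,0} = 1
G(5) = mex{0,0} = 1
G(6) = mex{1,0} = 2
G(7) = mex{1,1} = 0
G(8) = mex{1,1} = 0
G(9) = mex{2,1,0} = 3
G(10) = mex{0,2,0} = 1
G(11) = mex{0,0,0} = 1
G(12) = mex{3,0,1} = 2
G(13) = mex{1,3,1} = 0
G(14) = mex{1,1,1} = 0
G(15) = mex{2,1,2} = 0
G(16) = mex{0,2,0} = 1
G(17) = mex{0,0,0} = 1
G(18) = mex{0,0,3} = 1
G(19) = mex{1,0,1} = 2
G(20) = mex{1,1,1} = 0
G(21) = mex{1,1,2} = 0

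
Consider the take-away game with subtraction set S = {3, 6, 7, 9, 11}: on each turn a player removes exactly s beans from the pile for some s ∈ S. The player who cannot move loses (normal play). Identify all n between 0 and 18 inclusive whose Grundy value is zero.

0, 1, 2, 14, 15, 16

n :  0  1  2  3  4  5  6  7  8  9 10 11 12 13 14 15 16 17 18
G :  0  0  0  1  1  1  2  2  2  3  3  3  4  4  0  0  0  1  1
P-positions are exactly the n with G(n) = 0.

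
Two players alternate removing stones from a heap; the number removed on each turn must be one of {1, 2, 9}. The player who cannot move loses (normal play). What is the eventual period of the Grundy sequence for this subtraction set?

10

n :  0  1  2  3  4  5  6  7  8  9 10 11 12 13 14 15 16 17 18 19 20 21
G :  0  1  2  0  1  2  0  1  2  3  0  1  2  0  1  2  0  1  2  3  0  1
G(n+10) = G(n) holds for n = 0,…,8 (a full window of length max(S) = 9), so the sequence is purely periodic with period 10.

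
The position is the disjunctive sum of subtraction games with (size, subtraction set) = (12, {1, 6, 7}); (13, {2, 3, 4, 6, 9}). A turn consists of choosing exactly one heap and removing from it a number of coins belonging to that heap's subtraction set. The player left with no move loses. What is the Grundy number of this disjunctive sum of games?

Heap A, S = {1, 6, 7}:
n :  0  1  2  3  4  5  6  7  8  9 10 11 12
G :  0  1  0  1  0  1  2  3  2  3  2  3  0
G_A(12) = 0.
Heap B, S = {2, 3, 4, 6, 9}:
n :  0  1  2  3  4  5  6  7  8  9 10 11 12 13
G :  0  0  1  1  2  2  3  3  0  4  1  5  2  0
G_B(13) = 0.
Combined Grundy value = 0 ⊕ 0 = 0.

0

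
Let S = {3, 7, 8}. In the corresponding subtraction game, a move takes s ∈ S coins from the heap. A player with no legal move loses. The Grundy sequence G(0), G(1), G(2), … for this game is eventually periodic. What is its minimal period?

5

G(0) = 0
G(1) = mex{} = 0
G(2) = mex{} = 0
G(3) = mex{0} = 1
G(4) = mex{0} = 1
G(5) = mex{0} = 1
G(6) = mex{1} = 0
G(7) = mex{1,0} = 2
G(8) = mex{1,0,0} = 2
G(9) = mex{0,0,0} = 1
G(10) = mex{2,1,0} = 3
G(11) = mex{2,1,1} = 0
G(12) = mex{1,1,1} = 0
G(13) = mex{3,0,1} = 2
G(14) = mex{0,2,0} = 1
G(15) = mex{0,2,2} = 1
G(16) = mex{2,1,2} = 0
G(17) = mex{1,3,1} = 0
G(18) = mex{1,0,3} = 2
G(19) = mex{0,0,0} = 1
G(20) = mex{0,2,0} = 1
G(21) = mex{2,1,2} = 0
G(22) = mex{1,1,1} = 0
G(23) = mex{1,0,1} = 2
G(24) = mex{0,0,0} = 1
G(25) = mex{0,2,0} = 1
From n = 11 onward G(n+5) = G(n); since this holds over max(S) = 8 consecutive positions the period is 5 (pre-period 11).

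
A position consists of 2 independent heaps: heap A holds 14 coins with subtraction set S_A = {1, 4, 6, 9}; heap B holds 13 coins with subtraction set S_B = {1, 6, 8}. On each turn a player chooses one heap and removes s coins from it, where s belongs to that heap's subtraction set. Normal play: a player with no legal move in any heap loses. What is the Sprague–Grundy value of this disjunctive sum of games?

0

Heap A, S = {1, 4, 6, 9}:
G(0) = 0
G(1) = mex{0} = 1
G(2) = mex{1} = 0
G(3) = mex{0} = 1
G(4) = mex{1,0} = 2
G(5) = mex{2,1} = 0
G(6) = mex{0,0,0} = 1
G(7) = mex{1,1,1} = 0
G(8) = mex{0,2,0} = 1
G(9) = mex{1,0,1,0} = 2
G(10) = mex{2,1,2,1} = 0
G(11) = mex{0,0,0,0} = 1
G(12) = mex{1,1,1,1} = 0
G(13) = mex{0,2,0,2} = 1
G(14) = mex{1,0,1,0} = 2
G_A(14) = 2.
Heap B, S = {1, 6, 8}:
n :  0  1  2  3  4  5  6  7  8  9 10 11 12 13
G :  0  1  0  1  0  1  2  0  1  0  1  0  1  2
G_B(13) = 2.
Combined Grundy value = 2 ⊕ 2 = 0.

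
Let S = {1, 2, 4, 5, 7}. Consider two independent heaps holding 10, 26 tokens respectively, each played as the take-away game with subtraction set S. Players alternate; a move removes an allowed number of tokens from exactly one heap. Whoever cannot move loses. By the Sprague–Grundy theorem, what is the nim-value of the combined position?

3

All heaps use S = {1, 2, 4, 5, 7}:
G(0) = 0
G(1) = mex{0} = 1
G(2) = mex{1,0} = 2
G(3) = mex{2,1} = 0
G(4) = mex{0,2,0} = 1
G(5) = mex{1,0,1,0} = 2
G(6) = mex{2,1,2,1} = 0
G(7) = mex{0,2,0,2,0} = 1
G(8) = mex{1,0,1,0,1} = 2
G(9) = mex{2,1,2,1,2} = 0
G(10) = mex{0,2,0,2,0} = 1
G(11) = mex{1,0,1,0,1} = 2
G(12) = mex{2,1,2,1,2} = 0
G(13) = mex{0,2,0,2,0} = 1
G(14) = mex{1,0,1,0,1} = 2
G(15) = mex{2,1,2,1,2} = 0
G(16) = mex{0,2,0,2,0} = 1
G(17) = mex{1,0,1,0,1} = 2
G(18) = mex{2,1,2,1,2} = 0
G(19) = mex{0,2,0,2,0} = 1
G(20) = mex{1,0,1,0,1} = 2
G(21) = mex{2,1,2,1,2} = 0
G(22) = mex{0,2,0,2,0} = 1
G(23) = mex{1,0,1,0,1} = 2
G(24) = mex{2,1,2,1,2} = 0
G(25) = mex{0,2,0,2,0} = 1
G(26) = mex{1,0,1,0,1} = 2
Heap A: G(10) = 1.
Heap B: G(26) = 2.
Combined Grundy value = 1 ⊕ 2 = 3.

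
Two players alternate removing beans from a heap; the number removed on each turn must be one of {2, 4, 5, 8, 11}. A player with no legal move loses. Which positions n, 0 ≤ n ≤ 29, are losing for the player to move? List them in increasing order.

0, 1, 7, 10, 13, 16, 19, 22, 25, 28

G(0) = 0
G(1) = mex{} = 0
G(2) = mex{0} = 1
G(3) = mex{0} = 1
G(4) = mex{1,0} = 2
G(5) = mex{1,0,0} = 2
G(6) = mex{2,1,0} = 3
G(7) = mex{2,1,1} = 0
G(8) = mex{3,2,1,0} = 4
G(9) = mex{0,2,2,0} = 1
G(10) = mex{4,3,2,1} = 0
G(11) = mex{1,0,3,1,0} = 2
G(12) = mex{0,4,0,2,0} = 1
G(13) = mex{2,1,4,2,1} = 0
G(14) = mex{1,0,1,3,1} = 2
G(15) = mex{0,2,0,0,2} = 1
G(16) = mex{2,1,2,4,2} = 0
G(17) = mex{1,0,1,1,3} = 2
G(18) = mex{0,2,0,0,0} = 1
G(19) = mex{2,1,2,2,4} = 0
G(20) = mex{1,0,1,1,1} = 2
G(21) = mex{0,2,0,0,0} = 1
G(22) = mex{2,1,2,2,2} = 0
G(23) = mex{1,0,1,1,1} = 2
G(24) = mex{0,2,0,0,0} = 1
G(25) = mex{2,1,2,2,2} = 0
G(26) = mex{1,0,1,1,1} = 2
G(27) = mex{0,2,0,0,0} = 1
G(28) = mex{2,1,2,2,2} = 0
G(29) = mex{1,0,1,1,1} = 2
P-positions are exactly the n with G(n) = 0.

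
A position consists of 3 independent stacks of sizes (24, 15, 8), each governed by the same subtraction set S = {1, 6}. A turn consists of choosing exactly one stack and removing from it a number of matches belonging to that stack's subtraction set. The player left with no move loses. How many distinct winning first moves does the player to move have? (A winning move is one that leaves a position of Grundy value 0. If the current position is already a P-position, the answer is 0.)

6

All stacks use S = {1, 6}:
n :  0  1  2  3  4  5  6  7  8  9 10 11 12 13 14 15 16 17 18 19 20 21 22 23 24
G :  0  1  0  1  0  1  2  0  1  0  1  0  1  2  0  1  0  1  0  1  2  0  1  0  1
Stack A: G(24) = 1.
Stack B: G(15) = 1.
Stack C: G(8) = 1.
Combined Grundy value = 1 ⊕ 1 ⊕ 1 = 1.
A winning move leaves total XOR = 0, i.e. changes one component's Grundy value g to g ⊕ X where X is the current total.
Stack A: need g' = 1⊕1 = 0. Options: 24−1→G=0, 24−6→G=0. Hits: 2.
Stack B: need g' = 1⊕1 = 0. Options: 15−1→G=0, 15−6→G=0. Hits: 2.
Stack C: need g' = 1⊕1 = 0. Options: 8−1→G=0, 8−6→G=0. Hits: 2.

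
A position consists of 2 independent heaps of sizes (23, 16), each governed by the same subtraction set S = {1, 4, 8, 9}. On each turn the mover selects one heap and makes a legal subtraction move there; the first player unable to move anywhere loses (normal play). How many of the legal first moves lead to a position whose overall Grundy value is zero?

All heaps use S = {1, 4, 8, 9}:
n :  0  1  2  3  4  5  6  7  8  9 10 11 12 13 14 15 16 17 18 19 20 21 22 23
G :  0  1  0  1  2  0  1  0  1  2  3  2  0  1  2  3  2  0  1  0  1  2  0  1
Heap A: G(23) = 1.
Heap B: G(16) = 2.
Combined Grundy value = 1 ⊕ 2 = 3.
A winning move leaves total XOR = 0, i.e. changes one component's Grundy value g to g ⊕ X where X is the current total.
Heap A: need g' = 1⊕3 = 2. Options: 23−1→G=0, 23−4→G=0, 23−8→G=3, 23−9→G=2. Hits: 1.
Heap B: need g' = 2⊕3 = 1. Options: 16−1→G=3, 16−4→G=0, 16−8→G=1, 16−9→G=0. Hits: 1.

2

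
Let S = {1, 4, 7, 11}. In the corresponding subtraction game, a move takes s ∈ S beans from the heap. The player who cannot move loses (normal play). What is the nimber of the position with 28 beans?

n :  0  1  2  3  4  5  6  7  8  9 10 11 12 13 14 15 16 17 18 19 20 21 22 23 24 25 26 27 28
G :  0  1  0  1  2  0  1  2  0  1  0  1  2  3  4  3  4  2  0  1  0  1  2  0  1  2  0  1  0

0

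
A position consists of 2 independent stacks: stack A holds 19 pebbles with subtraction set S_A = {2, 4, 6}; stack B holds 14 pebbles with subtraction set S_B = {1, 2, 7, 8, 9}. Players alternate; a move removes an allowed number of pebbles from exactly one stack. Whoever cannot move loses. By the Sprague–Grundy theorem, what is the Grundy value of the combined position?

4

Stack A, S = {2, 4, 6}:
n :  0  1  2  3  4  5  6  7  8  9 10 11 12 13 14 15 16 17 18 19
G :  0  0  1  1  2  2  3  3  0  0  1  1  2  2  3  3  0  0  1  1
G_A(19) = 1.
Stack B, S = {1, 2, 7, 8, 9}:
n :  0  1  2  3  4  5  6  7  8  9 10 11 12 13 14
G :  0  1  2  0  1  2  0  1  2  3  4  5  3  4  5
G_B(14) = 5.
Combined Grundy value = 1 ⊕ 5 = 4.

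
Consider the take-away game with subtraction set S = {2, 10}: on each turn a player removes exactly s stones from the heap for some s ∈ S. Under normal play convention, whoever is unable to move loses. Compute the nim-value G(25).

0

G(0) = 0
G(1) = mex{} = 0
G(2) = mex{0} = 1
G(3) = mex{0} = 1
G(4) = mex{1} = 0
G(5) = mex{1} = 0
G(6) = mex{0} = 1
G(7) = mex{0} = 1
G(8) = mex{1} = 0
G(9) = mex{1} = 0
G(10) = mex{0,0} = 1
G(11) = mex{0,0} = 1
G(12) = mex{1,1} = 0
G(13) = mex{1,1} = 0
G(14) = mex{0,0} = 1
G(15) = mex{0,0} = 1
G(16) = mex{1,1} = 0
G(17) = mex{1,1} = 0
G(18) = mex{0,0} = 1
G(19) = mex{0,0} = 1
G(20) = mex{1,1} = 0
G(21) = mex{1,1} = 0
G(22) = mex{0,0} = 1
G(23) = mex{0,0} = 1
G(24) = mex{1,1} = 0
G(25) = mex{1,1} = 0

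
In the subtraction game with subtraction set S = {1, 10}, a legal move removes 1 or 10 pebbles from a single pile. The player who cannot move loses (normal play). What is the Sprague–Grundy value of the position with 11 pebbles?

n :  0  1  2  3  4  5  6  7  8  9 10 11
G :  0  1  0  1  0  1  0  1  0  1  2  0

0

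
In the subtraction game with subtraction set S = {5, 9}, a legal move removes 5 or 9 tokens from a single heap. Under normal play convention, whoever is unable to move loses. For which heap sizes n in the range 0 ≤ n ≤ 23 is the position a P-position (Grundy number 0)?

0, 1, 2, 3, 4, 14, 15, 16, 17, 18

G(0) = 0
G(1) = mex{} = 0
G(2) = mex{} = 0
G(3) = mex{} = 0
G(4) = mex{} = 0
G(5) = mex{0} = 1
G(6) = mex{0} = 1
G(7) = mex{0} = 1
G(8) = mex{0} = 1
G(9) = mex{0,0} = 1
G(10) = mex{1,0} = 2
G(11) = mex{1,0} = 2
G(12) = mex{1,0} = 2
G(13) = mex{1,0} = 2
G(14) = mex{1,1} = 0
G(15) = mex{2,1} = 0
G(16) = mex{2,1} = 0
G(17) = mex{2,1} = 0
G(18) = mex{2,1} = 0
G(19) = mex{0,2} = 1
G(20) = mex{0,2} = 1
G(21) = mex{0,2} = 1
G(22) = mex{0,2} = 1
G(23) = mex{0,0} = 1
P-positions are exactly the n with G(n) = 0.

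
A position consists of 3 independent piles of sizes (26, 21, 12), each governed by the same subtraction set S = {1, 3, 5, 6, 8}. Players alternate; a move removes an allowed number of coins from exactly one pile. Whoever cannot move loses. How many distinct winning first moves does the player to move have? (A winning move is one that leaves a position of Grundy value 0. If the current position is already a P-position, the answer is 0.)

4

All piles use S = {1, 3, 5, 6, 8}:
G(0) = 0
G(1) = mex{0} = 1
G(2) = mex{1} = 0
G(3) = mex{0,0} = 1
G(4) = mex{1,1} = 0
G(5) = mex{0,0,0} = 1
G(6) = mex{1,1,1,0} = 2
G(7) = mex{2,0,0,1} = 3
G(8) = mex{3,1,1,0,0} = 2
G(9) = mex{2,2,0,1,1} = 3
G(10) = mex{3,3,1,0,0} = 2
G(11) = mex{2,2,2,1,1} = 0
G(12) = mex{0,3,3,2,0} = 1
G(13) = mex{1,2,2,3,1} = 0
G(14) = mex{0,0,3,2,2} = 1
G(15) = mex{1,1,2,3,3} = 0
G(16) = mex{0,0,0,2,2} = 1
G(17) = mex{1,1,1,0,3} = 2
G(18) = mex{2,0,0,1,2} = 3
G(19) = mex{3,1,1,0,0} = 2
G(20) = mex{2,2,0,1,1} = 3
G(21) = mex{3,3,1,0,0} = 2
G(22) = mex{2,2,2,1,1} = 0
G(23) = mex{0,3,3,2,0} = 1
G(24) = mex{1,2,2,3,1} = 0
G(25) = mex{0,0,3,2,2} = 1
G(26) = mex{1,1,2,3,3} = 0
Pile A: G(26) = 0.
Pile B: G(21) = 2.
Pile C: G(12) = 1.
Combined Grundy value = 0 ⊕ 2 ⊕ 1 = 3.
A winning move leaves total XOR = 0, i.e. changes one component's Grundy value g to g ⊕ X where X is the current total.
Pile A: need g' = 0⊕3 = 3. Options: 26−1→G=1, 26−3→G=1, 26−5→G=2, 26−6→G=3, 26−8→G=3. Hits: 2.
Pile B: need g' = 2⊕3 = 1. Options: 21−1→G=3, 21−3→G=3, 21−5→G=1, 21−6→G=0, 21−8→G=0. Hits: 1.
Pile C: need g' = 1⊕3 = 2. Options: 12−1→G=0, 12−3→G=3, 12−5→G=3, 12−6→G=2, 12−8→G=0. Hits: 1.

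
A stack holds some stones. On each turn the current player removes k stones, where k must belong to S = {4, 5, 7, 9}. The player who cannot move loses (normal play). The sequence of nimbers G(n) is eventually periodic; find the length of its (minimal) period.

13

G(0) = 0
G(1) = mex{} = 0
G(2) = mex{} = 0
G(3) = mex{} = 0
G(4) = mex{0} = 1
G(5) = mex{0,0} = 1
G(6) = mex{0,0} = 1
G(7) = mex{0,0,0} = 1
G(8) = mex{1,0,0} = 2
G(9) = mex{1,1,0,0} = 2
G(10) = mex{1,1,0,0} = 2
G(11) = mex{1,1,1,0} = 2
G(12) = mex{2,1,1,0} = 3
G(13) = mex{2,2,1,1} = 0
G(14) = mex{2,2,1,1} = 0
G(15) = mex{2,2,2,1} = 0
G(16) = mex{3,2,2,1} = 0
G(17) = mex{0,3,2,2} = 1
G(18) = mex{0,0,2,2} = 1
G(19) = mex{0,0,3,2} = 1
G(20) = mex{0,0,0,2} = 1
G(21) = mex{1,0,0,3} = 2
G(22) = mex{1,1,0,0} = 2
G(23) = mex{1,1,0,0} = 2
G(24) = mex{1,1,1,0} = 2
G(25) = mex{2,1,1,0} = 3
G(26) = mex{2,2,1,1} = 0
G(27) = mex{2,2,1,1} = 0
G(n+13) = G(n) holds for n = 0,…,8 (a full window of length max(S) = 9), so the sequence is purely periodic with period 13.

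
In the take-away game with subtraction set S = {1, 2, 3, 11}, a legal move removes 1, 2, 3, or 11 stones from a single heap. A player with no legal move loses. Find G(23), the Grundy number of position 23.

3

G(0) = 0
G(1) = mex{0} = 1
G(2) = mex{1,0} = 2
G(3) = mex{2,1,0} = 3
G(4) = mex{3,2,1} = 0
G(5) = mex{0,3,2} = 1
G(6) = mex{1,0,3} = 2
G(7) = mex{2,1,0} = 3
G(8) = mex{3,2,1} = 0
G(9) = mex{0,3,2} = 1
G(10) = mex{1,0,3} = 2
G(11) = mex{2,1,0,0} = 3
G(12) = mex{3,2,1,1} = 0
G(13) = mex{0,3,2,2} = 1
G(14) = mex{1,0,3,3} = 2
G(15) = mex{2,1,0,0} = 3
G(16) = mex{3,2,1,1} = 0
G(17) = mex{0,3,2,2} = 1
G(18) = mex{1,0,3,3} = 2
G(19) = mex{2,1,0,0} = 3
G(20) = mex{3,2,1,1} = 0
G(21) = mex{0,3,2,2} = 1
G(22) = mex{1,0,3,3} = 2
G(23) = mex{2,1,0,0} = 3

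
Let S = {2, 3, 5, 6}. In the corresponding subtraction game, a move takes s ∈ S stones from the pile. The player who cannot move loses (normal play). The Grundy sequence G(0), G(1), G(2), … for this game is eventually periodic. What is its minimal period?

8

n :  0  1  2  3  4  5  6  7  8  9 10 11 12 13 14 15 16 17
G :  0  0  1  1  2  2  3  3  0  0  1  1  2  2  3  3  0  0
G(n+8) = G(n) holds for n = 0,…,5 (a full window of length max(S) = 6), so the sequence is purely periodic with period 8.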